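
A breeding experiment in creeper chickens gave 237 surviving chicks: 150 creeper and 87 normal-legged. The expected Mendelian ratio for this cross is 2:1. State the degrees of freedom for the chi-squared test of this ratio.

1

A goodness-of-fit test with 2 phenotype classes has df = 2 − 1 = 1.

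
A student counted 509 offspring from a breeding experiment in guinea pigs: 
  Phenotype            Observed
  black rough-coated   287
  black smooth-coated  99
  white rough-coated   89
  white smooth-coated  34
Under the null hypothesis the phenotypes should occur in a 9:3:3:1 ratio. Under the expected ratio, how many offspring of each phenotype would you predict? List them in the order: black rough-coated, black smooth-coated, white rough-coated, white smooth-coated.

The 9:3:3:1 ratio has 16 parts, so with N = 509 the expected counts are:
  black rough-coated: 509 × 9/16 = 286.3125
  black smooth-coated: 509 × 3/16 = 95.4375
  white rough-coated: 509 × 3/16 = 95.4375
  white smooth-coated: 509 × 1/16 = 31.8125

286.3125, 95.4375, 95.4375, 31.8125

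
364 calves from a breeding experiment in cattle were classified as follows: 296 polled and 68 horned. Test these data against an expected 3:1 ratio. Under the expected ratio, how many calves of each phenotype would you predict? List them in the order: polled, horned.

273, 91

The 3:1 ratio has 4 parts, so with N = 364 the expected counts are:
  polled: 364 × 3/4 = 273
  horned: 364 × 1/4 = 91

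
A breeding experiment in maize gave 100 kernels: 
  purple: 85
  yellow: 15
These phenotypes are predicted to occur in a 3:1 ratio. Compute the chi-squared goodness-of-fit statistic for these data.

5.333

Expected counts for N = 100 under a 3:1 ratio (total parts = 4):
  purple: 100 × 3/4 = 75
  yellow: 100 × 1/4 = 25
χ² = Σ (O − E)² / E
  purple: (85 − 75)² / 75 = 1.3333
  yellow: (15 − 25)² / 25 = 4.0000
χ² = 1.3333 + 4.0000 = 5.3333 ≈ 5.333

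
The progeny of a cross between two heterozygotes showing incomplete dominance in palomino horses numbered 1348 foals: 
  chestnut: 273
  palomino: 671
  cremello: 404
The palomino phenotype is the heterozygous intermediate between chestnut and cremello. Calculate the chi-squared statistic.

25.488

With incomplete dominance, a heterozygote × heterozygote cross gives a 1:2:1 phenotypic ratio.
The 1:2:1 ratio has 4 parts, so with N = 1348 the expected counts are:
  chestnut: 1348 × 1/4 = 337
  palomino: 1348 × 2/4 = 674
  cremello: 1348 × 1/4 = 337
χ² = Σ (O − E)² / E
  chestnut: (273 − 337)² / 337 = 12.1543
  palomino: (671 − 674)² / 674 = 0.0134
  cremello: (404 − 337)² / 337 = 13.3205
χ² = 12.1543 + 0.0134 + 13.3205 = 25.4882 ≈ 25.488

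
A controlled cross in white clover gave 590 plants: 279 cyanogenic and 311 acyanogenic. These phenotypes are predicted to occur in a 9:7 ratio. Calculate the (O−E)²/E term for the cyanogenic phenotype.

8.424

The 9:7 ratio has 16 parts, so with N = 590 the expected counts are:
  cyanogenic: 590 × 9/16 = 331.875
  acyanogenic: 590 × 7/16 = 258.125
Contribution of cyanogenic: (279 − 331.875)² / 331.875 = 8.4242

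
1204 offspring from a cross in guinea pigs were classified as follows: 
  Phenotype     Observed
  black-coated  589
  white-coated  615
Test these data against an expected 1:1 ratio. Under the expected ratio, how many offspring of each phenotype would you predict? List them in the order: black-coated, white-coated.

602, 602

Expected counts for N = 1204 under a 1:1 ratio (total parts = 2):
  black-coated: 1204 × 1/2 = 602
  white-coated: 1204 × 1/2 = 602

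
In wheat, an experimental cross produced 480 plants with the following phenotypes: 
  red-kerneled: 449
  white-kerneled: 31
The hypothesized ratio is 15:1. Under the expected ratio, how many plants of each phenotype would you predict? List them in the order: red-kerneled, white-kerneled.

450, 30

The 15:1 ratio has 16 parts, so with N = 480 the expected counts are:
  red-kerneled: 480 × 15/16 = 450
  white-kerneled: 480 × 1/16 = 30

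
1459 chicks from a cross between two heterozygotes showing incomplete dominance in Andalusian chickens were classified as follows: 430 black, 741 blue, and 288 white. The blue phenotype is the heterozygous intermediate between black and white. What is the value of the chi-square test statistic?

With incomplete dominance, a heterozygote × heterozygote cross gives a 1:2:1 phenotypic ratio.
The 1:2:1 ratio has 4 parts, so with N = 1459 the expected counts are:
  black: 1459 × 1/4 = 364.75
  blue: 1459 × 2/4 = 729.5
  white: 1459 × 1/4 = 364.75
χ² = Σ (O − E)² / E
  black: (430 − 364.75)² / 364.75 = 11.6725
  blue: (741 − 729.5)² / 729.5 = 0.1813
  white: (288 − 364.75)² / 364.75 = 16.1496
χ² = 11.6725 + 0.1813 + 16.1496 = 28.0034 ≈ 28.003

28.003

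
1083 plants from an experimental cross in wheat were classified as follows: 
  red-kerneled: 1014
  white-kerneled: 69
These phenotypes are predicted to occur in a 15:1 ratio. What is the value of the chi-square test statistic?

0.027

The 15:1 ratio has 16 parts, so with N = 1083 the expected counts are:
  red-kerneled: 1083 × 15/16 = 1015.3125
  white-kerneled: 1083 × 1/16 = 67.6875
χ² = Σ (O − E)² / E
  red-kerneled: (1014 − 1015.3125)² / 1015.3125 = 0.0017
  white-kerneled: (69 − 67.6875)² / 67.6875 = 0.0255
χ² = 0.0017 + 0.0255 = 0.0272 ≈ 0.027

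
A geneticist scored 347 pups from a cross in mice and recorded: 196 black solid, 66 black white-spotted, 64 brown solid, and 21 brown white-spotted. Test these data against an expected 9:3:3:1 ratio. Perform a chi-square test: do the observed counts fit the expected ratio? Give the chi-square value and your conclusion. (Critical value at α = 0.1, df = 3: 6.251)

0.056; consistent

The 9:3:3:1 ratio has 16 parts, so with N = 347 the expected counts are:
  black solid: 347 × 9/16 = 195.1875
  black white-spotted: 347 × 3/16 = 65.0625
  brown solid: 347 × 3/16 = 65.0625
  brown white-spotted: 347 × 1/16 = 21.6875
χ² = Σ (O − E)² / E
  black solid: (196 − 195.1875)² / 195.1875 = 0.0034
  black white-spotted: (66 − 65.0625)² / 65.0625 = 0.0135
  brown solid: (64 − 65.0625)² / 65.0625 = 0.0174
  brown white-spotted: (21 − 21.6875)² / 21.6875 = 0.0218
χ² = 0.0034 + 0.0135 + 0.0174 + 0.0218 = 0.0561 ≈ 0.056
Degrees of freedom = 4 − 1 = 3; critical value at α = 0.1 is 6.251.
Since 0.056 < 6.251, we fail to reject the null hypothesis — the data are consistent with the 9:3:3:1 ratio.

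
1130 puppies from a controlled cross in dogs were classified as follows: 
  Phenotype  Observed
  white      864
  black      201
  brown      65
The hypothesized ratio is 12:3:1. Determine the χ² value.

1.327

The 12:3:1 ratio has 16 parts, so with N = 1130 the expected counts are:
  white: 1130 × 12/16 = 847.5
  black: 1130 × 3/16 = 211.875
  brown: 1130 × 1/16 = 70.625
χ² = Σ (O − E)² / E
  white: (864 − 847.5)² / 847.5 = 0.3212
  black: (201 − 211.875)² / 211.875 = 0.5582
  brown: (65 − 70.625)² / 70.625 = 0.4480
χ² = 0.3212 + 0.5582 + 0.4480 = 1.3274 ≈ 1.327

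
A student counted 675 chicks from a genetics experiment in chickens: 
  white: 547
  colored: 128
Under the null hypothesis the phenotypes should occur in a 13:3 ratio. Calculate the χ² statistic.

Expected counts for N = 675 under a 13:3 ratio (total parts = 16):
  white: 675 × 13/16 = 548.4375
  colored: 675 × 3/16 = 126.5625
χ² = Σ (O − E)² / E
  white: (547 − 548.4375)² / 548.4375 = 0.0038
  colored: (128 − 126.5625)² / 126.5625 = 0.0163
χ² = 0.0038 + 0.0163 = 0.0201 ≈ 0.020

0.020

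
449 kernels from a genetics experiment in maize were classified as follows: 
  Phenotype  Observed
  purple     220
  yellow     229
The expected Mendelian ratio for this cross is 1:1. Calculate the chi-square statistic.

Total ratio parts = 2. Expected numbers out of 449:
  purple: 449 × 1/2 = 224.5
  yellow: 449 × 1/2 = 224.5
χ² = Σ (O − E)² / E
  purple: (220 − 224.5)² / 224.5 = 0.0902
  yellow: (229 − 224.5)² / 224.5 = 0.0902
χ² = 0.0902 + 0.0902 = 0.1804 ≈ 0.180

0.180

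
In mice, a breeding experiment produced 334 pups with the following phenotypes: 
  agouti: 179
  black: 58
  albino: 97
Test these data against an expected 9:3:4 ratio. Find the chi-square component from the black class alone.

Expected counts for N = 334 under a 9:3:4 ratio (total parts = 16):
  agouti: 334 × 9/16 = 187.875
  black: 334 × 3/16 = 62.625
  albino: 334 × 4/16 = 83.5
Contribution of black: (58 − 62.625)² / 62.625 = 0.3416

0.342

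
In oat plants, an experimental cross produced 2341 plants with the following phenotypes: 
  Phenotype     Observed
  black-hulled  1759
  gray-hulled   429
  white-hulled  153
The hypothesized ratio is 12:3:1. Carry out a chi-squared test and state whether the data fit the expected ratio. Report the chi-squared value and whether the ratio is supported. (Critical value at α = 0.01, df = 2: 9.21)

Total ratio parts = 16. Expected numbers out of 2341:
  black-hulled: 2341 × 12/16 = 1755.75
  gray-hulled: 2341 × 3/16 = 438.9375
  white-hulled: 2341 × 1/16 = 146.3125
χ² = Σ (O − E)² / E
  black-hulled: (1759 − 1755.75)² / 1755.75 = 0.0060
  gray-hulled: (429 − 438.9375)² / 438.9375 = 0.2250
  white-hulled: (153 − 146.3125)² / 146.3125 = 0.3057
χ² = 0.0060 + 0.2250 + 0.3057 = 0.5367 ≈ 0.537
Degrees of freedom = 3 − 1 = 2; critical value at α = 0.01 is 9.21.
Since 0.537 < 9.21, we fail to reject the null hypothesis — the data are consistent with the 12:3:1 ratio.

0.537; consistent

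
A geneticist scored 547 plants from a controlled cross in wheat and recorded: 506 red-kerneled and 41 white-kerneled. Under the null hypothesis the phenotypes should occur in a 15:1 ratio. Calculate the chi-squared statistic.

1.448

Expected counts for N = 547 under a 15:1 ratio (total parts = 16):
  red-kerneled: 547 × 15/16 = 512.8125
  white-kerneled: 547 × 1/16 = 34.1875
χ² = Σ (O − E)² / E
  red-kerneled: (506 − 512.8125)² / 512.8125 = 0.0905
  white-kerneled: (41 − 34.1875)² / 34.1875 = 1.3575
χ² = 0.0905 + 1.3575 = 1.448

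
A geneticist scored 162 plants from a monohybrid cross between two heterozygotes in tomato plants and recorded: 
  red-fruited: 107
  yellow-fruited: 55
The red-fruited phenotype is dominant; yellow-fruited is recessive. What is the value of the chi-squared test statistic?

For a monohybrid cross between heterozygotes with complete dominance, the expected phenotypic ratio is 3:1.
Total ratio parts = 4. Expected numbers out of 162:
  red-fruited: 162 × 3/4 = 121.5
  yellow-fruited: 162 × 1/4 = 40.5
χ² = Σ (O − E)² / E
  red-fruited: (107 − 121.5)² / 121.5 = 1.7305
  yellow-fruited: (55 − 40.5)² / 40.5 = 5.1914
χ² = 1.7305 + 5.1914 = 6.9219 ≈ 6.922

6.922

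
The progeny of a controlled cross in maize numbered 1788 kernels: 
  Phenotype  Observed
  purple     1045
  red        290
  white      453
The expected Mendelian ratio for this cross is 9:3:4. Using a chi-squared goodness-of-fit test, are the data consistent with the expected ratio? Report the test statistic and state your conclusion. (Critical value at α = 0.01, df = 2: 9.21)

7.720; consistent

The 9:3:4 ratio has 16 parts, so with N = 1788 the expected counts are:
  purple: 1788 × 9/16 = 1005.75
  red: 1788 × 3/16 = 335.25
  white: 1788 × 4/16 = 447
χ² = Σ (O − E)² / E
  purple: (1045 − 1005.75)² / 1005.75 = 1.5318
  red: (290 − 335.25)² / 335.25 = 6.1076
  white: (453 − 447)² / 447 = 0.0805
χ² = 1.5318 + 6.1076 + 0.0805 = 7.7199 ≈ 7.720
Degrees of freedom = 3 − 1 = 2; critical value at α = 0.01 is 9.21.
Since 7.720 < 9.21, we fail to reject the null hypothesis — the data are consistent with the 9:3:4 ratio.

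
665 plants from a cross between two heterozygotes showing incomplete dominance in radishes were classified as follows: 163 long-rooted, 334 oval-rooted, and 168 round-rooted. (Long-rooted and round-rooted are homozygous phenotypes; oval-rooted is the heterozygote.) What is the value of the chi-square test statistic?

With incomplete dominance, a heterozygote × heterozygote cross gives a 1:2:1 phenotypic ratio.
Under the 1:2:1 hypothesis (Σ ratio = 4, N = 665):
  long-rooted: 665 × 1/4 = 166.25
  oval-rooted: 665 × 2/4 = 332.5
  round-rooted: 665 × 1/4 = 166.25
χ² = Σ (O − E)² / E
  long-rooted: (163 − 166.25)² / 166.25 = 0.0635
  oval-rooted: (334 − 332.5)² / 332.5 = 0.0068
  round-rooted: (168 − 166.25)² / 166.25 = 0.0184
χ² = 0.0635 + 0.0068 + 0.0184 = 0.0887 ≈ 0.089

0.089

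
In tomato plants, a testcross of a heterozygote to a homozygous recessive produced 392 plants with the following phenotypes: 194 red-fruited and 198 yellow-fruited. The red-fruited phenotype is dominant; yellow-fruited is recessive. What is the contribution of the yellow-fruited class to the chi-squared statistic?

0.020

A testcross of a heterozygote (Aa × aa) gives a 1:1 phenotypic ratio.
Expected counts for N = 392 under a 1:1 ratio (total parts = 2):
  red-fruited: 392 × 1/2 = 196
  yellow-fruited: 392 × 1/2 = 196
Contribution of yellow-fruited: (198 − 196)² / 196 = 0.0204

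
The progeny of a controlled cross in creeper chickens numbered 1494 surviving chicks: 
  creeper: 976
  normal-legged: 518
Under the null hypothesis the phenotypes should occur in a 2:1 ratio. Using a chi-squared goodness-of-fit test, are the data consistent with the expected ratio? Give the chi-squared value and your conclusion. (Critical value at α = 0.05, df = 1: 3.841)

Total ratio parts = 3. Expected numbers out of 1494:
  creeper: 1494 × 2/3 = 996
  normal-legged: 1494 × 1/3 = 498
χ² = Σ (O − E)² / E
  creeper: (976 − 996)² / 996 = 0.4016
  normal-legged: (518 − 498)² / 498 = 0.8032
χ² = 0.4016 + 0.8032 = 1.2048 ≈ 1.205
Degrees of freedom = 2 − 1 = 1; critical value at α = 0.05 is 3.841.
Since 1.205 < 3.841, we fail to reject the null hypothesis — the data are consistent with the 2:1 ratio.

1.205; consistent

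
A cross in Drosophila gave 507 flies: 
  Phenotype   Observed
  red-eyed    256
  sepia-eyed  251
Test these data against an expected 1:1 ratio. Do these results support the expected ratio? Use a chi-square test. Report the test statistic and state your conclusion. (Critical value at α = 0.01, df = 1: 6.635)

Expected counts for N = 507 under a 1:1 ratio (total parts = 2):
  red-eyed: 507 × 1/2 = 253.5
  sepia-eyed: 507 × 1/2 = 253.5
χ² = Σ (O − E)² / E
  red-eyed: (256 − 253.5)² / 253.5 = 0.0247
  sepia-eyed: (251 − 253.5)² / 253.5 = 0.0247
χ² = 0.0247 + 0.0247 = 0.0494 ≈ 0.049
Degrees of freedom = 2 − 1 = 1; critical value at α = 0.01 is 6.635.
Since 0.049 < 6.635, we fail to reject the null hypothesis — the data are consistent with the 1:1 ratio.

0.049; consistent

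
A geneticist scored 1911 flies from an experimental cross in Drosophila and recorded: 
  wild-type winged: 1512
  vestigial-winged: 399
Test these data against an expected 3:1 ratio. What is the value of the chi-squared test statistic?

17.308

Expected counts for N = 1911 under a 3:1 ratio (total parts = 4):
  wild-type winged: 1911 × 3/4 = 1433.25
  vestigial-winged: 1911 × 1/4 = 477.75
χ² = Σ (O − E)² / E
  wild-type winged: (1512 − 1433.25)² / 1433.25 = 4.3269
  vestigial-winged: (399 − 477.75)² / 477.75 = 12.9808
χ² = 4.3269 + 12.9808 = 17.3077 ≈ 17.308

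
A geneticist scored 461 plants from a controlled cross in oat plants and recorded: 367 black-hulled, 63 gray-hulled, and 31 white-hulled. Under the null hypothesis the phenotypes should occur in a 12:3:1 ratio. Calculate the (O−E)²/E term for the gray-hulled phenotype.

Total ratio parts = 16. Expected numbers out of 461:
  black-hulled: 461 × 12/16 = 345.75
  gray-hulled: 461 × 3/16 = 86.4375
  white-hulled: 461 × 1/16 = 28.8125
Contribution of gray-hulled: (63 − 86.4375)² / 86.4375 = 6.3551

6.355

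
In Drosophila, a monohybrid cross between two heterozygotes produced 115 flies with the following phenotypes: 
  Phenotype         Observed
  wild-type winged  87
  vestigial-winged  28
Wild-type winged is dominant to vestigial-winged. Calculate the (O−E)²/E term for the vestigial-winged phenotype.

For a monohybrid cross between heterozygotes with complete dominance, the expected phenotypic ratio is 3:1.
Under the 3:1 hypothesis (Σ ratio = 4, N = 115):
  wild-type winged: 115 × 3/4 = 86.25
  vestigial-winged: 115 × 1/4 = 28.75
Contribution of vestigial-winged: (28 − 28.75)² / 28.75 = 0.0196

0.020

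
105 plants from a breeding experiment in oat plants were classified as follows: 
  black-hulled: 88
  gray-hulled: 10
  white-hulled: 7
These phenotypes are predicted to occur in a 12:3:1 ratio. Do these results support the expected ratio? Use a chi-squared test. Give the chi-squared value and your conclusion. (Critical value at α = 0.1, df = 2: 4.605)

5.883; not consistent

Expected counts for N = 105 under a 12:3:1 ratio (total parts = 16):
  black-hulled: 105 × 12/16 = 78.75
  gray-hulled: 105 × 3/16 = 19.6875
  white-hulled: 105 × 1/16 = 6.5625
χ² = Σ (O − E)² / E
  black-hulled: (88 − 78.75)² / 78.75 = 1.0865
  gray-hulled: (10 − 19.6875)² / 19.6875 = 4.7669
  white-hulled: (7 − 6.5625)² / 6.5625 = 0.0292
χ² = 1.0865 + 4.7669 + 0.0292 = 5.8826 ≈ 5.883
Degrees of freedom = 3 − 1 = 2; critical value at α = 0.1 is 4.605.
Since 5.883 > 4.605, we reject the null hypothesis — the data do not fit the 12:3:1 ratio.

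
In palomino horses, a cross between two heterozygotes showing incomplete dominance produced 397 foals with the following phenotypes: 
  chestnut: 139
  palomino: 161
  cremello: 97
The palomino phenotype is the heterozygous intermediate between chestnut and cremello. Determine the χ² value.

23.055

With incomplete dominance, a heterozygote × heterozygote cross gives a 1:2:1 phenotypic ratio.
The 1:2:1 ratio has 4 parts, so with N = 397 the expected counts are:
  chestnut: 397 × 1/4 = 99.25
  palomino: 397 × 2/4 = 198.5
  cremello: 397 × 1/4 = 99.25
χ² = Σ (O − E)² / E
  chestnut: (139 − 99.25)² / 99.25 = 15.9200
  palomino: (161 − 198.5)² / 198.5 = 7.0844
  cremello: (97 − 99.25)² / 99.25 = 0.0510
χ² = 15.9200 + 7.0844 + 0.0510 = 23.0554 ≈ 23.055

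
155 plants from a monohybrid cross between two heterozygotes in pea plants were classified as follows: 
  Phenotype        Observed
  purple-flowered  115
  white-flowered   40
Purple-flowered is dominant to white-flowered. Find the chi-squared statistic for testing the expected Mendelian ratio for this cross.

For a monohybrid cross between heterozygotes with complete dominance, the expected phenotypic ratio is 3:1.
Total ratio parts = 4. Expected numbers out of 155:
  purple-flowered: 155 × 3/4 = 116.25
  white-flowered: 155 × 1/4 = 38.75
χ² = Σ (O − E)² / E
  purple-flowered: (115 − 116.25)² / 116.25 = 0.0134
  white-flowered: (40 − 38.75)² / 38.75 = 0.0403
χ² = 0.0134 + 0.0403 = 0.0537 ≈ 0.054

0.054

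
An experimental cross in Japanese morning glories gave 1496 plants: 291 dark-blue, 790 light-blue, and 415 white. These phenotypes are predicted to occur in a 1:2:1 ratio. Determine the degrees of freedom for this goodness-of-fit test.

2

A goodness-of-fit test with 3 phenotype classes has df = 3 − 1 = 2.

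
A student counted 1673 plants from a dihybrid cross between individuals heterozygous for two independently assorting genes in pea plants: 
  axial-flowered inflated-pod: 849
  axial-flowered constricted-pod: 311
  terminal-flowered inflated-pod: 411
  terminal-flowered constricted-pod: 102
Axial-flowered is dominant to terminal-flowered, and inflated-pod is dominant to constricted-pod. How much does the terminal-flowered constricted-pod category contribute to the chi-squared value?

0.063

A dihybrid F₂ with independent assortment and complete dominance at both loci gives a 9:3:3:1 phenotypic ratio.
Expected counts for N = 1673 under a 9:3:3:1 ratio (total parts = 16):
  axial-flowered inflated-pod: 1673 × 9/16 = 941.0625
  axial-flowered constricted-pod: 1673 × 3/16 = 313.6875
  terminal-flowered inflated-pod: 1673 × 3/16 = 313.6875
  terminal-flowered constricted-pod: 1673 × 1/16 = 104.5625
Contribution of terminal-flowered constricted-pod: (102 − 104.5625)² / 104.5625 = 0.0628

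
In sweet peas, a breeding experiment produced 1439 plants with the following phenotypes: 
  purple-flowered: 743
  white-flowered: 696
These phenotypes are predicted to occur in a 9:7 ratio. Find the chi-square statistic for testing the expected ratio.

Under the 9:7 hypothesis (Σ ratio = 16, N = 1439):
  purple-flowered: 1439 × 9/16 = 809.4375
  white-flowered: 1439 × 7/16 = 629.5625
χ² = Σ (O − E)² / E
  purple-flowered: (743 − 809.4375)² / 809.4375 = 5.4531
  white-flowered: (696 − 629.5625)² / 629.5625 = 7.0111
χ² = 5.4531 + 7.0111 = 12.4642 ≈ 12.464

12.464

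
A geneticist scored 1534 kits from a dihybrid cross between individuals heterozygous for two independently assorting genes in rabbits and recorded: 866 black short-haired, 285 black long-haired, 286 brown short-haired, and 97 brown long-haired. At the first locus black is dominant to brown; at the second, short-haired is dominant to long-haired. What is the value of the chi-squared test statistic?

0.058

A dihybrid F₂ with independent assortment and complete dominance at both loci gives a 9:3:3:1 phenotypic ratio.
Under the 9:3:3:1 hypothesis (Σ ratio = 16, N = 1534):
  black short-haired: 1534 × 9/16 = 862.875
  black long-haired: 1534 × 3/16 = 287.625
  brown short-haired: 1534 × 3/16 = 287.625
  brown long-haired: 1534 × 1/16 = 95.875
χ² = Σ (O − E)² / E
  black short-haired: (866 − 862.875)² / 862.875 = 0.0113
  black long-haired: (285 − 287.625)² / 287.625 = 0.0240
  brown short-haired: (286 − 287.625)² / 287.625 = 0.0092
  brown long-haired: (97 − 95.875)² / 95.875 = 0.0132
χ² = 0.0113 + 0.0240 + 0.0092 + 0.0132 = 0.0577 ≈ 0.058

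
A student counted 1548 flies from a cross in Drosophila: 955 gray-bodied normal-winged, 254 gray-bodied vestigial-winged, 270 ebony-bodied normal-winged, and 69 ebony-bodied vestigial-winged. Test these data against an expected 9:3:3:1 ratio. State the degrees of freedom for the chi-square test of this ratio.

3

A goodness-of-fit test with 4 phenotype classes has df = 4 − 1 = 3.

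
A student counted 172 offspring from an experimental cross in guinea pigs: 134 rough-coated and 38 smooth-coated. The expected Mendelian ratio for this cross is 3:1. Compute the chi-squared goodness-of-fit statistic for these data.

0.775

Expected counts for N = 172 under a 3:1 ratio (total parts = 4):
  rough-coated: 172 × 3/4 = 129
  smooth-coated: 172 × 1/4 = 43
χ² = Σ (O − E)² / E
  rough-coated: (134 − 129)² / 129 = 0.1938
  smooth-coated: (38 − 43)² / 43 = 0.5814
χ² = 0.1938 + 0.5814 = 0.7752 ≈ 0.775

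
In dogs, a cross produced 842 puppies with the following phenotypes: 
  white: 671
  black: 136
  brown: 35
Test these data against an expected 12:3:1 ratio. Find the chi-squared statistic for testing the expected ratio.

11.405

Total ratio parts = 16. Expected numbers out of 842:
  white: 842 × 12/16 = 631.5
  black: 842 × 3/16 = 157.875
  brown: 842 × 1/16 = 52.625
χ² = Σ (O − E)² / E
  white: (671 − 631.5)² / 631.5 = 2.4707
  black: (136 − 157.875)² / 157.875 = 3.0310
  brown: (35 − 52.625)² / 52.625 = 5.9029
χ² = 2.4707 + 3.0310 + 5.9029 = 11.4046 ≈ 11.405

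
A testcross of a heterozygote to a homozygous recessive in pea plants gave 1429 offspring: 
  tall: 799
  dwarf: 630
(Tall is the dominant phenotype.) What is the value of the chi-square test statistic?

19.987

A testcross of a heterozygote (Aa × aa) gives a 1:1 phenotypic ratio.
The 1:1 ratio has 2 parts, so with N = 1429 the expected counts are:
  tall: 1429 × 1/2 = 714.5
  dwarf: 1429 × 1/2 = 714.5
χ² = Σ (O − E)² / E
  tall: (799 − 714.5)² / 714.5 = 9.9934
  dwarf: (630 − 714.5)² / 714.5 = 9.9934
χ² = 9.9934 + 9.9934 = 19.9868 ≈ 19.987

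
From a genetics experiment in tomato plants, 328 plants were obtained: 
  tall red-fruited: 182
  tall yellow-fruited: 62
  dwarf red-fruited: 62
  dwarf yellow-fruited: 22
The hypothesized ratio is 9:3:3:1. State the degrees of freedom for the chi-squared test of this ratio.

3

A goodness-of-fit test with 4 phenotype classes has df = 4 − 1 = 3.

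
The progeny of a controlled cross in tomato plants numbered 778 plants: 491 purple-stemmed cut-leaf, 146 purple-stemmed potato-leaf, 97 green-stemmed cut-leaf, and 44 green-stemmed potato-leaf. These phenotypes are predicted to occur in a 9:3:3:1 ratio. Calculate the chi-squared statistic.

The 9:3:3:1 ratio has 16 parts, so with N = 778 the expected counts are:
  purple-stemmed cut-leaf: 778 × 9/16 = 437.625
  purple-stemmed potato-leaf: 778 × 3/16 = 145.875
  green-stemmed cut-leaf: 778 × 3/16 = 145.875
  green-stemmed potato-leaf: 778 × 1/16 = 48.625
χ² = Σ (O − E)² / E
  purple-stemmed cut-leaf: (491 − 437.625)² / 437.625 = 6.5099
  purple-stemmed potato-leaf: (146 − 145.875)² / 145.875 = 0.0001
  green-stemmed cut-leaf: (97 − 145.875)² / 145.875 = 16.3754
  green-stemmed potato-leaf: (44 − 48.625)² / 48.625 = 0.4399
χ² = 6.5099 + 0.0001 + 16.3754 + 0.4399 = 23.3253 ≈ 23.325

23.325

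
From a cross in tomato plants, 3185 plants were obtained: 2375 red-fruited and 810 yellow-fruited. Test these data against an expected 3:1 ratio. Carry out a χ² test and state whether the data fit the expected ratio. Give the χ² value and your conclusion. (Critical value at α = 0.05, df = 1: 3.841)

0.317; consistent

Under the 3:1 hypothesis (Σ ratio = 4, N = 3185):
  red-fruited: 3185 × 3/4 = 2388.75
  yellow-fruited: 3185 × 1/4 = 796.25
χ² = Σ (O − E)² / E
  red-fruited: (2375 − 2388.75)² / 2388.75 = 0.0791
  yellow-fruited: (810 − 796.25)² / 796.25 = 0.2374
χ² = 0.0791 + 0.2374 = 0.3165 ≈ 0.317
Degrees of freedom = 2 − 1 = 1; critical value at α = 0.05 is 3.841.
Since 0.317 < 3.841, we fail to reject the null hypothesis — the data are consistent with the 3:1 ratio.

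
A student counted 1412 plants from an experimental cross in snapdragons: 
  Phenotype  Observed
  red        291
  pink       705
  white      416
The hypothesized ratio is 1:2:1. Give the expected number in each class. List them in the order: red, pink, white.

353, 706, 353

Under the 1:2:1 hypothesis (Σ ratio = 4, N = 1412):
  red: 1412 × 1/4 = 353
  pink: 1412 × 2/4 = 706
  white: 1412 × 1/4 = 353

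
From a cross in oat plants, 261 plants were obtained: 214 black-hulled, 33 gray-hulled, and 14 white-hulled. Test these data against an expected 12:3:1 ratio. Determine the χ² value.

7.220

Expected counts for N = 261 under a 12:3:1 ratio (total parts = 16):
  black-hulled: 261 × 12/16 = 195.75
  gray-hulled: 261 × 3/16 = 48.9375
  white-hulled: 261 × 1/16 = 16.3125
χ² = Σ (O − E)² / E
  black-hulled: (214 − 195.75)² / 195.75 = 1.7015
  gray-hulled: (33 − 48.9375)² / 48.9375 = 5.1904
  white-hulled: (14 − 16.3125)² / 16.3125 = 0.3278
χ² = 1.7015 + 5.1904 + 0.3278 = 7.2197 ≈ 7.220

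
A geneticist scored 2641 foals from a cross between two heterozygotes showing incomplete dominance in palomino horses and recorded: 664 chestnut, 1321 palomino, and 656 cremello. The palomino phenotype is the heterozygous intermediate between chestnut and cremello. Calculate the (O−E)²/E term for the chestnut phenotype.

With incomplete dominance, a heterozygote × heterozygote cross gives a 1:2:1 phenotypic ratio.
Total ratio parts = 4. Expected numbers out of 2641:
  chestnut: 2641 × 1/4 = 660.25
  palomino: 2641 × 2/4 = 1320.5
  cremello: 2641 × 1/4 = 660.25
Contribution of chestnut: (664 − 660.25)² / 660.25 = 0.0213

0.021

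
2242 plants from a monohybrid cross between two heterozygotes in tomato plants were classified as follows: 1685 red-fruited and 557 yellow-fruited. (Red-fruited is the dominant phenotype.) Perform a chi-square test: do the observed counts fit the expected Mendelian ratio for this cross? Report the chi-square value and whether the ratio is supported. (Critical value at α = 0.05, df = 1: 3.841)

0.029; consistent

For a monohybrid cross between heterozygotes with complete dominance, the expected phenotypic ratio is 3:1.
The 3:1 ratio has 4 parts, so with N = 2242 the expected counts are:
  red-fruited: 2242 × 3/4 = 1681.5
  yellow-fruited: 2242 × 1/4 = 560.5
χ² = Σ (O − E)² / E
  red-fruited: (1685 − 1681.5)² / 1681.5 = 0.0073
  yellow-fruited: (557 − 560.5)² / 560.5 = 0.0219
χ² = 0.0073 + 0.0219 = 0.0292 ≈ 0.029
Degrees of freedom = 2 − 1 = 1; critical value at α = 0.05 is 3.841.
Since 0.029 < 3.841, we fail to reject the null hypothesis — the data are consistent with the 3:1 ratio.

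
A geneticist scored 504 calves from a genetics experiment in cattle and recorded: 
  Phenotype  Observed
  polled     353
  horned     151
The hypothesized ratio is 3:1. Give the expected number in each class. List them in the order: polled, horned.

378, 126

Expected counts for N = 504 under a 3:1 ratio (total parts = 4):
  polled: 504 × 3/4 = 378
  horned: 504 × 1/4 = 126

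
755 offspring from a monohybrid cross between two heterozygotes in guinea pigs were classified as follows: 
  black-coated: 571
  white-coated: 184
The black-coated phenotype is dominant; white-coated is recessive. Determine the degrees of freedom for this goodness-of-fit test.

For a monohybrid cross between heterozygotes with complete dominance, the expected phenotypic ratio is 3:1.
A goodness-of-fit test with 2 phenotype classes has df = 2 − 1 = 1.

1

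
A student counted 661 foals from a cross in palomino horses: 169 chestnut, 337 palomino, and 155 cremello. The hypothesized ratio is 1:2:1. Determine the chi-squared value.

The 1:2:1 ratio has 4 parts, so with N = 661 the expected counts are:
  chestnut: 661 × 1/4 = 165.25
  palomino: 661 × 2/4 = 330.5
  cremello: 661 × 1/4 = 165.25
χ² = Σ (O − E)² / E
  chestnut: (169 − 165.25)² / 165.25 = 0.0851
  palomino: (337 − 330.5)² / 330.5 = 0.1278
  cremello: (155 − 165.25)² / 165.25 = 0.6358
χ² = 0.0851 + 0.1278 + 0.6358 = 0.8487 ≈ 0.849

0.849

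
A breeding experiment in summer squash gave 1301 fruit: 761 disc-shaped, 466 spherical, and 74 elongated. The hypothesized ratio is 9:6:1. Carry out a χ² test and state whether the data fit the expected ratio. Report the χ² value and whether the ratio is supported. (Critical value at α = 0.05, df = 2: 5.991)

Total ratio parts = 16. Expected numbers out of 1301:
  disc-shaped: 1301 × 9/16 = 731.8125
  spherical: 1301 × 6/16 = 487.875
  elongated: 1301 × 1/16 = 81.3125
χ² = Σ (O − E)² / E
  disc-shaped: (761 − 731.8125)² / 731.8125 = 1.1641
  spherical: (466 − 487.875)² / 487.875 = 0.9808
  elongated: (74 − 81.3125)² / 81.3125 = 0.6576
χ² = 1.1641 + 0.9808 + 0.6576 = 2.8025 ≈ 2.803
Degrees of freedom = 3 − 1 = 2; critical value at α = 0.05 is 5.991.
Since 2.803 < 5.991, we fail to reject the null hypothesis — the data are consistent with the 9:6:1 ratio.

2.803; consistent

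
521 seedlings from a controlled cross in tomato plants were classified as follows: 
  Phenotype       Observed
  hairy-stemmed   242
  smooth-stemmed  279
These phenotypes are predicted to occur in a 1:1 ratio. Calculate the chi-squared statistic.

Expected counts for N = 521 under a 1:1 ratio (total parts = 2):
  hairy-stemmed: 521 × 1/2 = 260.5
  smooth-stemmed: 521 × 1/2 = 260.5
χ² = Σ (O − E)² / E
  hairy-stemmed: (242 − 260.5)² / 260.5 = 1.3138
  smooth-stemmed: (279 − 260.5)² / 260.5 = 1.3138
χ² = 1.3138 + 1.3138 = 2.6276 ≈ 2.628

2.628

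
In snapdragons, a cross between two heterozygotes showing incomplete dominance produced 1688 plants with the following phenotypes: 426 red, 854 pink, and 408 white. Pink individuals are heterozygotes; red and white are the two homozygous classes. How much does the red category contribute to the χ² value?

With incomplete dominance, a heterozygote × heterozygote cross gives a 1:2:1 phenotypic ratio.
Expected counts for N = 1688 under a 1:2:1 ratio (total parts = 4):
  red: 1688 × 1/4 = 422
  pink: 1688 × 2/4 = 844
  white: 1688 × 1/4 = 422
Contribution of red: (426 − 422)² / 422 = 0.0379

0.038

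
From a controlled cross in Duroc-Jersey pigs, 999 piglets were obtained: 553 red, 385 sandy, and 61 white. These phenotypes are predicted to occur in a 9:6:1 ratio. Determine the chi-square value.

0.463

The 9:6:1 ratio has 16 parts, so with N = 999 the expected counts are:
  red: 999 × 9/16 = 561.9375
  sandy: 999 × 6/16 = 374.625
  white: 999 × 1/16 = 62.4375
χ² = Σ (O − E)² / E
  red: (553 − 561.9375)² / 561.9375 = 0.1421
  sandy: (385 − 374.625)² / 374.625 = 0.2873
  white: (61 − 62.4375)² / 62.4375 = 0.0331
χ² = 0.1421 + 0.2873 + 0.0331 = 0.4625 ≈ 0.463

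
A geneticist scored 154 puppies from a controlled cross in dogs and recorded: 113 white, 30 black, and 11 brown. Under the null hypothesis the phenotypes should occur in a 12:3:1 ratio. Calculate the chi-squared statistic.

0.294

The 12:3:1 ratio has 16 parts, so with N = 154 the expected counts are:
  white: 154 × 12/16 = 115.5
  black: 154 × 3/16 = 28.875
  brown: 154 × 1/16 = 9.625
χ² = Σ (O − E)² / E
  white: (113 − 115.5)² / 115.5 = 0.0541
  black: (30 − 28.875)² / 28.875 = 0.0438
  brown: (11 − 9.625)² / 9.625 = 0.1964
χ² = 0.0541 + 0.0438 + 0.1964 = 0.2943 ≈ 0.294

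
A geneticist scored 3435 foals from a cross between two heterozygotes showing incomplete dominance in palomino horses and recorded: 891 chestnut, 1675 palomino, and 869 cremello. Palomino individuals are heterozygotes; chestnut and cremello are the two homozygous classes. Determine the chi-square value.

2.385

With incomplete dominance, a heterozygote × heterozygote cross gives a 1:2:1 phenotypic ratio.
The 1:2:1 ratio has 4 parts, so with N = 3435 the expected counts are:
  chestnut: 3435 × 1/4 = 858.75
  palomino: 3435 × 2/4 = 1717.5
  cremello: 3435 × 1/4 = 858.75
χ² = Σ (O − E)² / E
  chestnut: (891 − 858.75)² / 858.75 = 1.2111
  palomino: (1675 − 1717.5)² / 1717.5 = 1.0517
  cremello: (869 − 858.75)² / 858.75 = 0.1223
χ² = 1.2111 + 1.0517 + 0.1223 = 2.3851 ≈ 2.385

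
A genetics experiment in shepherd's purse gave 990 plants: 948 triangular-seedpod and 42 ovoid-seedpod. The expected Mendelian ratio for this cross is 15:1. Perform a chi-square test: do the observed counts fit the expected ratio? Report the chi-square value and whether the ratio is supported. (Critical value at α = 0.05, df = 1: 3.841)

6.810; not consistent

Expected counts for N = 990 under a 15:1 ratio (total parts = 16):
  triangular-seedpod: 990 × 15/16 = 928.125
  ovoid-seedpod: 990 × 1/16 = 61.875
χ² = Σ (O − E)² / E
  triangular-seedpod: (948 − 928.125)² / 928.125 = 0.4256
  ovoid-seedpod: (42 − 61.875)² / 61.875 = 6.3841
χ² = 0.4256 + 6.3841 = 6.8097 ≈ 6.810
Degrees of freedom = 2 − 1 = 1; critical value at α = 0.05 is 3.841.
Since 6.810 > 3.841, we reject the null hypothesis — the data do not fit the 15:1 ratio.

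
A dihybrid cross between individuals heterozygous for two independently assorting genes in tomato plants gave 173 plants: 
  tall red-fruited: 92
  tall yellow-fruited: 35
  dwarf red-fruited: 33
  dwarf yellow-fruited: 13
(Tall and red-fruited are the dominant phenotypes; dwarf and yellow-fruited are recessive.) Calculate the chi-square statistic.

A dihybrid F₂ with independent assortment and complete dominance at both loci gives a 9:3:3:1 phenotypic ratio.
Under the 9:3:3:1 hypothesis (Σ ratio = 16, N = 173):
  tall red-fruited: 173 × 9/16 = 97.3125
  tall yellow-fruited: 173 × 3/16 = 32.4375
  dwarf red-fruited: 173 × 3/16 = 32.4375
  dwarf yellow-fruited: 173 × 1/16 = 10.8125
χ² = Σ (O − E)² / E
  tall red-fruited: (92 − 97.3125)² / 97.3125 = 0.2900
  tall yellow-fruited: (35 − 32.4375)² / 32.4375 = 0.2024
  dwarf red-fruited: (33 − 32.4375)² / 32.4375 = 0.0098
  dwarf yellow-fruited: (13 − 10.8125)² / 10.8125 = 0.4426
χ² = 0.2900 + 0.2024 + 0.0098 + 0.4426 = 0.9448 ≈ 0.945

0.945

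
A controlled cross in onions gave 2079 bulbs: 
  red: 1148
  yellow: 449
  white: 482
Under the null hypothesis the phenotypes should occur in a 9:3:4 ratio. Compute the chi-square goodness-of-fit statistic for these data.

Expected counts for N = 2079 under a 9:3:4 ratio (total parts = 16):
  red: 2079 × 9/16 = 1169.4375
  yellow: 2079 × 3/16 = 389.8125
  white: 2079 × 4/16 = 519.75
χ² = Σ (O − E)² / E
  red: (1148 − 1169.4375)² / 1169.4375 = 0.3930
  yellow: (449 − 389.8125)² / 389.8125 = 8.9868
  white: (482 − 519.75)² / 519.75 = 2.7418
χ² = 0.3930 + 8.9868 + 2.7418 = 12.1216 ≈ 12.122

12.122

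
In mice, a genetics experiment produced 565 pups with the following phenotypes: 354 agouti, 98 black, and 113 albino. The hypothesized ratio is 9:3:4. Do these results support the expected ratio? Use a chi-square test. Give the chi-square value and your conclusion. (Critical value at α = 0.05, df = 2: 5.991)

Expected counts for N = 565 under a 9:3:4 ratio (total parts = 16):
  agouti: 565 × 9/16 = 317.8125
  black: 565 × 3/16 = 105.9375
  albino: 565 × 4/16 = 141.25
χ² = Σ (O − E)² / E
  agouti: (354 − 317.8125)² / 317.8125 = 4.1205
  black: (98 − 105.9375)² / 105.9375 = 0.5947
  albino: (113 − 141.25)² / 141.25 = 5.6500
χ² = 4.1205 + 0.5947 + 5.6500 = 10.3652 ≈ 10.365
Degrees of freedom = 3 − 1 = 2; critical value at α = 0.05 is 5.991.
Since 10.365 > 5.991, we reject the null hypothesis — the data do not fit the 9:3:4 ratio.

10.365; not consistent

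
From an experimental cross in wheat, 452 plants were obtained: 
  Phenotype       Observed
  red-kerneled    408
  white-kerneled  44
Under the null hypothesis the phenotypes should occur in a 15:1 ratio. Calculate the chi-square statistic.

Total ratio parts = 16. Expected numbers out of 452:
  red-kerneled: 452 × 15/16 = 423.75
  white-kerneled: 452 × 1/16 = 28.25
χ² = Σ (O − E)² / E
  red-kerneled: (408 − 423.75)² / 423.75 = 0.5854
  white-kerneled: (44 − 28.25)² / 28.25 = 8.7810
χ² = 0.5854 + 8.7810 = 9.3664 ≈ 9.366

9.366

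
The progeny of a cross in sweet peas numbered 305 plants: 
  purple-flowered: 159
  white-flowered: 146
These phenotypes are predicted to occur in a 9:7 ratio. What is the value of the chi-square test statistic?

2.103

The 9:7 ratio has 16 parts, so with N = 305 the expected counts are:
  purple-flowered: 305 × 9/16 = 171.5625
  white-flowered: 305 × 7/16 = 133.4375
χ² = Σ (O − E)² / E
  purple-flowered: (159 − 171.5625)² / 171.5625 = 0.9199
  white-flowered: (146 − 133.4375)² / 133.4375 = 1.1827
χ² = 0.9199 + 1.1827 = 2.1026 ≈ 2.103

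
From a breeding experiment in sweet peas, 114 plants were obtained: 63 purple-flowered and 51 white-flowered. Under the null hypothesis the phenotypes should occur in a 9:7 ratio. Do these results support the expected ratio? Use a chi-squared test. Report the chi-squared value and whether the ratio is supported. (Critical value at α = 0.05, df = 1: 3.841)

Expected counts for N = 114 under a 9:7 ratio (total parts = 16):
  purple-flowered: 114 × 9/16 = 64.125
  white-flowered: 114 × 7/16 = 49.875
χ² = Σ (O − E)² / E
  purple-flowered: (63 − 64.125)² / 64.125 = 0.0197
  white-flowered: (51 − 49.875)² / 49.875 = 0.0254
χ² = 0.0197 + 0.0254 = 0.0451 ≈ 0.045
Degrees of freedom = 2 − 1 = 1; critical value at α = 0.05 is 3.841.
Since 0.045 < 3.841, we fail to reject the null hypothesis — the data are consistent with the 9:7 ratio.

0.045; consistent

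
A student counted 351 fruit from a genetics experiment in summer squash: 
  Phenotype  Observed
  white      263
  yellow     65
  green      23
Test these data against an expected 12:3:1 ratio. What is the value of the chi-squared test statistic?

The 12:3:1 ratio has 16 parts, so with N = 351 the expected counts are:
  white: 351 × 12/16 = 263.25
  yellow: 351 × 3/16 = 65.8125
  green: 351 × 1/16 = 21.9375
χ² = Σ (O − E)² / E
  white: (263 − 263.25)² / 263.25 = 0.0002
  yellow: (65 − 65.8125)² / 65.8125 = 0.0100
  green: (23 − 21.9375)² / 21.9375 = 0.0515
χ² = 0.0002 + 0.0100 + 0.0515 = 0.0617 ≈ 0.062

0.062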